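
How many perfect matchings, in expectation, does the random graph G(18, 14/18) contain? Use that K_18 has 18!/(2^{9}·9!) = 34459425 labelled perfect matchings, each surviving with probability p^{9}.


K_18 has 18!/(2^{9}·9!) = 34459425 labelled perfect matchings.
For each such perfect matching H, let X_H = 1 if all 9 edges of H are present in G. Then P[X_H = 1] = p^{9} = (7/9)^{9} = 40353607/387420489.
By linearity: E[X] = Σ_H E[X_H] = 34459425 · p^{9} = 34459425 · 40353607/387420489 = 17167433257975/4782969.
Numerically: E[X] ≈ 3.59e+06.

E[X] = 34459425 · (7/9)^{9} = 17167433257975/4782969 ≈ 3.59e+06.


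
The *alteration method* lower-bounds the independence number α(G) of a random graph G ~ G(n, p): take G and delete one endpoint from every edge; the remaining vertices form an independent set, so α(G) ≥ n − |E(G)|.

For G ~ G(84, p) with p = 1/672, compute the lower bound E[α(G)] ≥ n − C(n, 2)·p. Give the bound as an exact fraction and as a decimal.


E[|E(G)|] = C(84, 2)·p = 3486 · (1/672) = 83/16.
E[α(G)] ≥ n − E[|E(G)|] = 84 − 83/16 = 1261/16.
Numerically: ≈ 78.812.
(This is only a lower bound; the true E[α(G)] may be larger.)

E[α(G)] ≥ 1261/16 ≈ 78.812.


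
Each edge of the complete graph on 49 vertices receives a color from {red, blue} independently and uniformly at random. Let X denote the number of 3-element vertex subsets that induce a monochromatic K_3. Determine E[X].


Let X = Σ_S X_S over the C(49, 3) = 18424 subsets S of size 3, where X_S = 1 if the K_3 on S is monochromatic.
For a fixed S, the K_3 on S has C(3, 2) = 3 edges. P[all 3 edges red] = (1/2)^3, and likewise for blue, so P[monochromatic] = 2·(1/2)^3 = 2^{1 − 3} = 1/4.
Summing: E[X] = C(49, 3) · 2^{1 − 3} = 18424 · 1/4 = 4606.
Numerically: E[X] ≈ 4606.000.

E[X] = C(49,3)·2^(1−C(3,2)) = 4606 ≈ 4606.000.


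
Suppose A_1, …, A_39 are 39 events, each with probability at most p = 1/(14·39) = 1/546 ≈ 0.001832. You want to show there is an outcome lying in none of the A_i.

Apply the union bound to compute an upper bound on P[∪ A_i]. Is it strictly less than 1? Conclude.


Union bound: P[∪_{i=1}^{39} A_i] ≤ Σ_i P[A_i] ≤ 39·p = 39·(1/546) = 1/14.
Numerically: 1/14 ≈ 0.071429.
Is 1/14 < 1? YES.
Since P[∪ A_i] ≤ 1/14 < 1, the complement has P[∩ A_i^c] ≥ 1 − 1/14 = 13/14 > 0, so some outcome avoids every A_i.

39·p = 1/14 ≈ 0.071429; existence CERTIFIED by the union bound.


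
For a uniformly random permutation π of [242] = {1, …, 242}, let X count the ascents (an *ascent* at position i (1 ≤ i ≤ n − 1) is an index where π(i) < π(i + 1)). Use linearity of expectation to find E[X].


Write X = Σ X_I over i = 1, …, 241, with X_I the indicator of one ascent.
There are 241 indicators.
For each fixed i, the pair (π(i), π(i+1)) is a uniformly random ordered pair of distinct values from {1, …, 242}; by symmetry P[π(i) < π(i+1)] = 1/2.
By linearity: E[X] = 241 · (1/2) = (242 − 1) · (1/2) = 241/2 ≈ 120.500.

E[X] = 241/2 = 120.500.


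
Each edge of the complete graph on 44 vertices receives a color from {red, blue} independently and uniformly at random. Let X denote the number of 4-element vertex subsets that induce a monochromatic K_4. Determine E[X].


Let X = Σ_S X_S over the C(44, 4) = 135751 subsets S of size 4, where X_S = 1 if the K_4 on S is monochromatic.
For a fixed S, the K_4 on S has C(4, 2) = 6 edges. P[all 6 edges red] = (1/2)^6, and likewise for blue, so P[monochromatic] = 2·(1/2)^6 = 2^{1 − 6} = 1/32.
By linearity of expectation: E[X] = C(44, 4) · 2^{1 − 6} = 135751 · 1/32 = 135751/32.
Numerically: E[X] ≈ 4242.2188.

E[X] = C(44,4)·2^(1−C(4,2)) = 135751/32 ≈ 4242.2188.


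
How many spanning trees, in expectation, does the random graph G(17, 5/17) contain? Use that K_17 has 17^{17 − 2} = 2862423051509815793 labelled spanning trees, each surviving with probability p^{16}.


K_17 has 17^{17 − 2} = 2862423051509815793 labelled spanning trees.
For each such spanning tree H, let X_H = 1 if all 16 edges of H are present in G. Then P[X_H = 1] = p^{16} = (5/17)^{16} = 152587890625/48661191875666868481.
Summing the indicators: E[X] = Σ_H E[X_H] = 2862423051509815793 · p^{16} = 2862423051509815793 · 152587890625/48661191875666868481 = 152587890625/17.
Numerically: E[X] ≈ 8.976e+09.

E[X] = 2862423051509815793 · (5/17)^{16} = 152587890625/17 ≈ 8.976e+09.


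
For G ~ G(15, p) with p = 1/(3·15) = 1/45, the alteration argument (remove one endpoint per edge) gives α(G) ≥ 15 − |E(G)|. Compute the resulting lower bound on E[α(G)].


E[|E(G)|] = C(15, 2)·p = 105 · (1/45) = 7/3.
E[α(G)] ≥ n − E[|E(G)|] = 15 − 7/3 = 38/3.
Numerically: ≈ 12.6667.
(This is only a lower bound; the true E[α(G)] may be larger.)

E[α(G)] ≥ 38/3 ≈ 12.6667.


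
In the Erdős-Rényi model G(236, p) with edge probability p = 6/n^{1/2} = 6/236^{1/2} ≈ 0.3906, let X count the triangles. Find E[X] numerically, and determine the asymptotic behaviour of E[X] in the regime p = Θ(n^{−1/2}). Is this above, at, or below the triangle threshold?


Number of potential triangles: C(236, 3) = 2162940.
Each occurs with probability p³ ≈ (0.3906)³ ≈ 5.957798e-02.
By linearity: E[X] = C(236, 3)·p³ ≈ 2162940 · 5.957798e-02 ≈ 128863.5879.
Since α = 1/2 < 1, p = c/n^{1/2} ≫ 1/n is above the triangle threshold p ~ 1/n. Asymptotically E[X] ~ (c³/6)·n^{3(1−α)} = (6³/6)·n^{1.5} → ∞; triangles are abundant w.h.p.

E[X] ≈ 128863.5879; in regime p = Θ(1/n^{1/2}) E[X] diverges (above the triangle threshold p ~ 1/n).


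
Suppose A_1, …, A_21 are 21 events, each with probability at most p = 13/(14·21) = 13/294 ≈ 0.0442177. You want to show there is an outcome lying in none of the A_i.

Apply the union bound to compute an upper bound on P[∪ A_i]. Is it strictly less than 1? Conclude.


Union bound: P[∪_{i=1}^{21} A_i] ≤ Σ_i P[A_i] ≤ 21·p = 21·(13/294) = 13/14.
Numerically: 13/14 ≈ 0.9285714.
Is 13/14 < 1? YES.
Since P[∪ A_i] ≤ 13/14 < 1, the complement has P[∩ A_i^c] ≥ 1 − 13/14 = 1/14 > 0, so some outcome avoids every A_i.

21·p = 13/14 ≈ 0.9285714; existence CERTIFIED by the union bound.


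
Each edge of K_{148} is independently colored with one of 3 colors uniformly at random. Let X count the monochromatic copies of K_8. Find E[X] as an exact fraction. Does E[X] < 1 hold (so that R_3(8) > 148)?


E[X] = C(148, 8) · 3^{1 − 28} = 4709614623714 · 3^{−27} = 4709614623714/7625597484987.
As a reduced fraction: E[X] = 523290513746/847288609443 ≈ 0.6176.
Is E[X] < 1? YES.
Since E[X] < 1, there exists a 3-coloring of K_{148} with no monochromatic K_8; hence R_3(8) > 148.

E[X] = 523290513746/847288609443 ≈ 0.6176; E[X] < 1, so R_3(8) > 148.


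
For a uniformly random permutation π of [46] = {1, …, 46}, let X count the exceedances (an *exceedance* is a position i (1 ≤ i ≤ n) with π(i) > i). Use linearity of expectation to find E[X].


Write X = Σ_{i=1}^{46} X_i, where X_i = 1_{π(i) > i}.
For each fixed i, π(i) is uniform over {1, …, 46} (marginal of a uniform permutation), so P[π(i) > i] = (n − i)/n. Summing: Σ_{i=1}^{46} (n − i)/n = (0 + 1 + … + 45)/46 = 46(46 − 1)/(2·46) = (46 − 1)/2.
Hence E[X] = Σ_{i=1}^{46} (46 − i)/46 = 45/2 ≈ 22.500.

E[X] = 45/2 = 22.500.


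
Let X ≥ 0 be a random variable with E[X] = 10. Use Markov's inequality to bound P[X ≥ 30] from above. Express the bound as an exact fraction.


μ = E[X] = 10, a = 30.
Markov: P[X ≥ 30] ≤ μ/a = (10)/30 = 1/3.
Numerically: ≈ 0.333333.
(Since a = 30 > μ = 10.000000, the bound 1/3 is < 1 and informative.)

P[X ≥ 30] ≤ 1/3 ≈ 0.333333.


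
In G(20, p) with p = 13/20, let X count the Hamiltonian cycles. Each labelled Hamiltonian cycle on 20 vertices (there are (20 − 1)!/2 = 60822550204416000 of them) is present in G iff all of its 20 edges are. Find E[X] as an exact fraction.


K_20 has (20 − 1)!/2 = 60822550204416000 labelled Hamiltonian cycles.
For each such Hamiltonian cycle H, let X_H = 1 if all 20 edges of H are present in G. Then P[X_H = 1] = p^{20} = (13/20)^{20} = 19004963774880799438801/104857600000000000000000000.
By linearity of expectation: E[X] = Σ_H E[X_H] = 60822550204416000 · p^{20} = 60822550204416000 · 19004963774880799438801/104857600000000000000000000 = 282209561360057334695429506990221/25600000000000000000.
Numerically: E[X] ≈ 1.1e+13.

E[X] = 60822550204416000 · (13/20)^{20} = 282209561360057334695429506990221/25600000000000000000 ≈ 1.1e+13.


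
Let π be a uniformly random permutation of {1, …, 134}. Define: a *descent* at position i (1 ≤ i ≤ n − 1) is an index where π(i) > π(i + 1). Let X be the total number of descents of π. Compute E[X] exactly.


Write X = Σ X_I over i = 1, …, 133, with X_I the indicator of one descent.
There are 133 indicators.
For each fixed i, the pair (π(i), π(i+1)) is a uniformly random ordered pair of distinct values from {1, …, 134}; by symmetry P[π(i) > π(i+1)] = 1/2.
By linearity: E[X] = 133 · (1/2) = (134 − 1) · (1/2) = 133/2 ≈ 66.50000.

E[X] = 133/2 = 66.50000.


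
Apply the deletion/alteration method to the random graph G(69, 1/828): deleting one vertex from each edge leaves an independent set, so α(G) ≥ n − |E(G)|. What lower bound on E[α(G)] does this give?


E[|E(G)|] = C(69, 2)·p = 2346 · (1/828) = 17/6.
E[α(G)] ≥ n − E[|E(G)|] = 69 − 17/6 = 397/6.
Numerically: ≈ 66.167.
(This is only a lower bound; the true E[α(G)] may be larger.)

E[α(G)] ≥ 397/6 ≈ 66.167.


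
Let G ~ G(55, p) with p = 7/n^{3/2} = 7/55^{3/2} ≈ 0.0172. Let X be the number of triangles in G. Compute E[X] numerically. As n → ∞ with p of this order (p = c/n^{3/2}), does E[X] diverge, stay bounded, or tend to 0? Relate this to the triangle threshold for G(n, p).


Number of potential triangles: C(55, 3) = 26235.
Each occurs with probability p³ ≈ (0.0172)³ ≈ 5.05431e-06.
By linearity: E[X] = C(55, 3)·p³ ≈ 26235 · 5.05431e-06 ≈ 0.133.
Since α = 3/2 > 1, p = c/n^{3/2} = o(1/n) is below the triangle threshold p ~ 1/n. Asymptotically E[X] ~ (c³/6)·n^{3(1−α)} = (7³/6)·n^{-1.5} → 0, so by Markov's inequality G has no triangles w.h.p.

E[X] ≈ 0.133; in regime p = Θ(1/n^{3/2}) E[X] tends to 0 (below the triangle threshold p ~ 1/n).


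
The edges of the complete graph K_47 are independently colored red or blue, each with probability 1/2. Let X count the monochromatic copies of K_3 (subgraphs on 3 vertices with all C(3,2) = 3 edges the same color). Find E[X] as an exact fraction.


Let X = Σ_S X_S over the C(47, 3) = 16215 subsets S of size 3, where X_S = 1 if the K_3 on S is monochromatic.
For a fixed S, the K_3 on S has C(3, 2) = 3 edges. P[all 3 edges red] = (1/2)^3, and likewise for blue, so P[monochromatic] = 2·(1/2)^3 = 2^{1 − 3} = 1/4.
By linearity of expectation: E[X] = C(47, 3) · 2^{1 − 3} = 16215 · 1/4 = 16215/4.
Numerically: E[X] ≈ 4053.750000.

E[X] = C(47,3)·2^(1−C(3,2)) = 16215/4 ≈ 4053.750000.


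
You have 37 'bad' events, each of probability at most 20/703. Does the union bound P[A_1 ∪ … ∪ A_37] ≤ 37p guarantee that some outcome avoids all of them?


Union bound: P[∪_{i=1}^{37} A_i] ≤ Σ_i P[A_i] ≤ 37·p = 37·(20/703) = 20/19.
Numerically: 20/19 ≈ 1.0526316.
Is 20/19 < 1? NO.
Since the bound 20/19 is ≥ 1, the union bound is uninformative here; it does NOT by itself certify existence.

37·p = 20/19 ≈ 1.0526316; existence NOT certified by the union bound.


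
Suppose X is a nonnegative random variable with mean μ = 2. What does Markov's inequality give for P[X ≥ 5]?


μ = E[X] = 2, a = 5.
Markov: P[X ≥ 5] ≤ μ/a = (2)/5 = 2/5.
Numerically: ≈ 0.400000.
(Since a = 5 > μ = 2.000000, the bound 2/5 is < 1 and informative.)

P[X ≥ 5] ≤ 2/5 ≈ 0.400000.


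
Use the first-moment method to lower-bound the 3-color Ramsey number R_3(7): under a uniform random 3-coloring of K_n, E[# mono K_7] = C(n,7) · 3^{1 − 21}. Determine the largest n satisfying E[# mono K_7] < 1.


We need C(n, 7) · 3^{1 − 21} < 1, i.e. C(n, 7) < 3^{21 − 1} = 3486784401.
Check values of n near the boundary:
  n = 78: C(78, 7) = 2641902120; 2641902120 < 3486784401? YES
  n = 79: C(79, 7) = 2898753715; 2898753715 < 3486784401? YES
  n = 80: C(80, 7) = 3176716400; 3176716400 < 3486784401? YES
  n = 81: C(81, 7) = 3477216600; 3477216600 < 3486784401? YES
  n = 82: C(82, 7) = 3801756816; 3801756816 < 3486784401? NO
The largest n with C(n, 7) < 3486784401 is n = 81 (where E[X] = 42928600/43046721 ≈ 0.9973). Hence R_3(7) > 81, i.e. R_3(7) ≥ 82.

Largest n = 81; hence R_3(7) > 81.


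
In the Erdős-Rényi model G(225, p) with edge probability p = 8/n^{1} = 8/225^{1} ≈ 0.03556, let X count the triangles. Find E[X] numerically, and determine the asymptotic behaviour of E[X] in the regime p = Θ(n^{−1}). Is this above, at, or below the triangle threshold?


Number of potential triangles: C(225, 3) = 1873200.
Each occurs with probability p³ ≈ (0.03556)³ ≈ 4.494925e-05.
By linearity: E[X] = C(225, 3)·p³ ≈ 1873200 · 4.494925e-05 ≈ 84.1989.
Here α = 1, so p = 8/n is exactly at the triangle threshold p ~ 1/n. Asymptotically E[X] → c³/6 = 8³/6 = 256/3 ≈ 85.3333, a bounded constant. In this regime the triangle count is asymptotically Poisson(c³/6).

E[X] ≈ 84.1989; in regime p = Θ(1/n^{1}) E[X] stays bounded (at the triangle threshold p ~ 1/n).


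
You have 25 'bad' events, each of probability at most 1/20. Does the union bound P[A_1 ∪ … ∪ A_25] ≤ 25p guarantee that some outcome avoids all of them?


Union bound: P[∪_{i=1}^{25} A_i] ≤ Σ_i P[A_i] ≤ 25·p = 25·(1/20) = 5/4.
Numerically: 5/4 ≈ 1.2500.
Is 5/4 < 1? NO.
Since the bound 5/4 is ≥ 1, the union bound is uninformative here; it does NOT by itself certify existence.

25·p = 5/4 ≈ 1.2500; existence NOT certified by the union bound.


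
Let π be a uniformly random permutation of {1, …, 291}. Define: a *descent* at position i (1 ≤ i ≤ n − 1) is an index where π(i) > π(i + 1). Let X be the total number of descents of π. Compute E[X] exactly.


Write X = Σ X_I over i = 1, …, 290, with X_I the indicator of one descent.
There are 290 indicators.
For each fixed i, the pair (π(i), π(i+1)) is a uniformly random ordered pair of distinct values from {1, …, 291}; by symmetry P[π(i) > π(i+1)] = 1/2.
By linearity: E[X] = 290 · (1/2) = (291 − 1) · (1/2) = 145 ≈ 145.0000.

E[X] = 145 = 145.0000.


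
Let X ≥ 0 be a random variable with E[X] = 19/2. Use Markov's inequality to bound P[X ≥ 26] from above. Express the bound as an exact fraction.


μ = E[X] = 19/2, a = 26.
Markov: P[X ≥ 26] ≤ μ/a = (19/2)/26 = 19/52.
Numerically: ≈ 0.36538.
(Since a = 26 > μ = 9.50000, the bound 19/52 is < 1 and informative.)

P[X ≥ 26] ≤ 19/52 ≈ 0.36538.


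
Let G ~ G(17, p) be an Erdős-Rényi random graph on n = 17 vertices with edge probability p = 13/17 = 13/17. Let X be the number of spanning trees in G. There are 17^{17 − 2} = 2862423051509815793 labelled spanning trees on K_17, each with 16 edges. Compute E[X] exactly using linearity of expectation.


K_17 has 17^{17 − 2} = 2862423051509815793 labelled spanning trees.
For each such spanning tree H, let X_H = 1 if all 16 edges of H are present in G. Then P[X_H = 1] = p^{16} = (13/17)^{16} = 665416609183179841/48661191875666868481.
By linearity of expectation: E[X] = Σ_H E[X_H] = 2862423051509815793 · p^{16} = 2862423051509815793 · 665416609183179841/48661191875666868481 = 665416609183179841/17.
Numerically: E[X] ≈ 3.91e+16.

E[X] = 2862423051509815793 · (13/17)^{16} = 665416609183179841/17 ≈ 3.91e+16.


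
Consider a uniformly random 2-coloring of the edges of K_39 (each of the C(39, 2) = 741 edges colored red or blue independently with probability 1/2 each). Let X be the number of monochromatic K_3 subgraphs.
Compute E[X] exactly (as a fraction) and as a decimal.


Let X = Σ_S X_S over the C(39, 3) = 9139 subsets S of size 3, where X_S = 1 if the K_3 on S is monochromatic.
For a fixed S, the K_3 on S has C(3, 2) = 3 edges. P[all 3 edges red] = (1/2)^3, and likewise for blue, so P[monochromatic] = 2·(1/2)^3 = 2^{1 − 3} = 1/4.
By linearity of expectation: E[X] = C(39, 3) · 2^{1 − 3} = 9139 · 1/4 = 9139/4.
Numerically: E[X] ≈ 2284.750.

E[X] = C(39,3)·2^(1−C(3,2)) = 9139/4 ≈ 2284.750.


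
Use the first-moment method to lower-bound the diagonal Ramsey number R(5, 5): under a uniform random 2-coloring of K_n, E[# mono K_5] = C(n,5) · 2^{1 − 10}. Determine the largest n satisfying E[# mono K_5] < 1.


We need C(n, 5) · 2^{1 − 10} < 1, i.e. C(n, 5) < 2^{10 − 1} = 512.
Check values of n near the boundary:
  n = 8: C(8, 5) = 56; 56 < 512? YES
  n = 9: C(9, 5) = 126; 126 < 512? YES
  n = 10: C(10, 5) = 252; 252 < 512? YES
  n = 11: C(11, 5) = 462; 462 < 512? YES
  n = 12: C(12, 5) = 792; 792 < 512? NO
The largest n with C(n, 5) < 512 is n = 11 (where E[X] = 231/256 ≈ 0.90234). Hence R(5, 5) > 11, i.e. R(5, 5) ≥ 12.

Largest n = 11; hence R(5, 5) > 11.


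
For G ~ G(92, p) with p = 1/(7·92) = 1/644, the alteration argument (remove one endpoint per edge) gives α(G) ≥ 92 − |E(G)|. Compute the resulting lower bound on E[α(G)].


E[|E(G)|] = C(92, 2)·p = 4186 · (1/644) = 13/2.
E[α(G)] ≥ n − E[|E(G)|] = 92 − 13/2 = 171/2.
Numerically: ≈ 85.500.
(This is only a lower bound; the true E[α(G)] may be larger.)

E[α(G)] ≥ 171/2 ≈ 85.500.


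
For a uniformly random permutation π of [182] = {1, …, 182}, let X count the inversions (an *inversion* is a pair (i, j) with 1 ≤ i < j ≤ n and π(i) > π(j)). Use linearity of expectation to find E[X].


Write X = Σ X_I over the C(182, 2) = 16471 pairs i < j, with X_I the indicator of one inversion.
There are 16471 indicators.
For each fixed pair i < j, the values π(i) and π(j) are two distinct elements of {1, …, 182} in uniformly random order; by symmetry P[π(i) > π(j)] = 1/2.
By linearity: E[X] = 16471 · (1/2) = C(182, 2) · (1/2) = 16471/2 = 16471/2 ≈ 8235.50000.

E[X] = 16471/2 = 8235.50000.


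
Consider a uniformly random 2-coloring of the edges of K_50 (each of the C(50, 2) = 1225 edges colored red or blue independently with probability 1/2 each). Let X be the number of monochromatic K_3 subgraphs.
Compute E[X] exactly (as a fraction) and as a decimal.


Let X = Σ_S X_S over the C(50, 3) = 19600 subsets S of size 3, where X_S = 1 if the K_3 on S is monochromatic.
For a fixed S, the K_3 on S has C(3, 2) = 3 edges. P[all 3 edges red] = (1/2)^3, and likewise for blue, so P[monochromatic] = 2·(1/2)^3 = 2^{1 − 3} = 1/4.
Summing: E[X] = C(50, 3) · 2^{1 − 3} = 19600 · 1/4 = 4900.
Numerically: E[X] ≈ 4900.00000.

E[X] = C(50,3)·2^(1−C(3,2)) = 4900 ≈ 4900.00000.


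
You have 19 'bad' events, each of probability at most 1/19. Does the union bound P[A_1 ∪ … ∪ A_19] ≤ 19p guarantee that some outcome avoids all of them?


Union bound: P[∪_{i=1}^{19} A_i] ≤ Σ_i P[A_i] ≤ 19·p = 19·(1/19) = 1.
Numerically: 1 ≈ 1.00000.
Is 1 < 1? NO.
Since the bound 1 is ≥ 1, the union bound is uninformative here; it does NOT by itself certify existence.

19·p = 1 ≈ 1.00000; existence NOT certified by the union bound.


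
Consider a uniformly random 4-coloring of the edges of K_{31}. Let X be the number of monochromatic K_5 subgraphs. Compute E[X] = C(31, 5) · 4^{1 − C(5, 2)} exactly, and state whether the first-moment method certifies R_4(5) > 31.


E[X] = C(31, 5) · 4^{1 − 10} = 169911 · 4^{−9} = 169911/262144.
As a reduced fraction: E[X] = 169911/262144 ≈ 0.648.
Is E[X] < 1? YES.
Since E[X] < 1, there exists a 4-coloring of K_{31} with no monochromatic K_5; hence R_4(5) > 31.

E[X] = 169911/262144 ≈ 0.648; E[X] < 1, so R_4(5) > 31.


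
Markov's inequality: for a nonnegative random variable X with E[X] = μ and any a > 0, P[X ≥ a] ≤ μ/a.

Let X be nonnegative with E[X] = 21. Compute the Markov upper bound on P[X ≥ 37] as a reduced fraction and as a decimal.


μ = E[X] = 21, a = 37.
Markov: P[X ≥ 37] ≤ μ/a = (21)/37 = 21/37.
Numerically: ≈ 0.567568.
(Since a = 37 > μ = 21.000000, the bound 21/37 is < 1 and informative.)

P[X ≥ 37] ≤ 21/37 ≈ 0.567568.


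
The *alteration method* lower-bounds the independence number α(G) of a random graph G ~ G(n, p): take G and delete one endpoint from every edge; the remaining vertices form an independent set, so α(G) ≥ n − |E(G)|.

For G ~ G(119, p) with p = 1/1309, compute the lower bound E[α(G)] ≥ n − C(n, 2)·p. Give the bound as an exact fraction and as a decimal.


E[|E(G)|] = C(119, 2)·p = 7021 · (1/1309) = 59/11.
E[α(G)] ≥ n − E[|E(G)|] = 119 − 59/11 = 1250/11.
Numerically: ≈ 113.636.
(This is only a lower bound; the true E[α(G)] may be larger.)

E[α(G)] ≥ 1250/11 ≈ 113.636.


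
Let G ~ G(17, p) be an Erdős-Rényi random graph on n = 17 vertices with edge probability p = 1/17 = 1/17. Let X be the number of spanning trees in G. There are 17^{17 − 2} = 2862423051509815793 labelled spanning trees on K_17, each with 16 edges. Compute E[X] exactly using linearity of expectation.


K_17 has 17^{17 − 2} = 2862423051509815793 labelled spanning trees.
For each such spanning tree H, let X_H = 1 if all 16 edges of H are present in G. Then P[X_H = 1] = p^{16} = (1/17)^{16} = 1/48661191875666868481.
Summing the indicators: E[X] = Σ_H E[X_H] = 2862423051509815793 · p^{16} = 2862423051509815793 · 1/48661191875666868481 = 1/17.
Numerically: E[X] ≈ 0.0588235.

E[X] = 2862423051509815793 · (1/17)^{16} = 1/17 ≈ 0.0588235.


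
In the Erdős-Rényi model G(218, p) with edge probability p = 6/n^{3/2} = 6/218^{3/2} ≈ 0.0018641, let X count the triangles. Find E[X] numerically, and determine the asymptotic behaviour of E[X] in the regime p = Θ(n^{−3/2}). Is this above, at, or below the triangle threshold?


Number of potential triangles: C(218, 3) = 1703016.
Each occurs with probability p³ ≈ (0.0018641)³ ≈ 6.4773823e-09.
By linearity: E[X] = C(218, 3)·p³ ≈ 1703016 · 6.4773823e-09 ≈ 0.01103.
Since α = 3/2 > 1, p = c/n^{3/2} = o(1/n) is below the triangle threshold p ~ 1/n. Asymptotically E[X] ~ (c³/6)·n^{3(1−α)} = (6³/6)·n^{-1.5} → 0, so by Markov's inequality G has no triangles w.h.p.

E[X] ≈ 0.01103; in regime p = Θ(1/n^{3/2}) E[X] tends to 0 (below the triangle threshold p ~ 1/n).


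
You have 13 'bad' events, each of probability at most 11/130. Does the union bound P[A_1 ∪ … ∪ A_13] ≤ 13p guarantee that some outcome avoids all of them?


Union bound: P[∪_{i=1}^{13} A_i] ≤ Σ_i P[A_i] ≤ 13·p = 13·(11/130) = 11/10.
Numerically: 11/10 ≈ 1.1000.
Is 11/10 < 1? NO.
Since the bound 11/10 is ≥ 1, the union bound is uninformative here; it does NOT by itself certify existence.

13·p = 11/10 ≈ 1.1000; existence NOT certified by the union bound.


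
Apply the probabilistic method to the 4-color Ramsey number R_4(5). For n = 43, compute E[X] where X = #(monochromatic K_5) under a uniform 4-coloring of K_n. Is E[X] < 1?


E[X] = C(43, 5) · 4^{1 − 10} = 962598 · 4^{−9} = 962598/262144.
As a reduced fraction: E[X] = 481299/131072 ≈ 3.6720.
Is E[X] < 1? NO.
Since E[X] ≥ 1, the first-moment bound is inconclusive at n = 43; it does NOT by itself certify R_4(5) > 43.

E[X] = 481299/131072 ≈ 3.6720; E[X] ≥ 1; first-moment method inconclusive here.


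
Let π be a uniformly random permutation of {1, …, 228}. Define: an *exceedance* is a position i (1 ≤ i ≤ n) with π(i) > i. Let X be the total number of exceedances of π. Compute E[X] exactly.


Write X = Σ_{i=1}^{228} X_i, where X_i = 1_{π(i) > i}.
For each fixed i, π(i) is uniform over {1, …, 228} (marginal of a uniform permutation), so P[π(i) > i] = (n − i)/n. Summing: Σ_{i=1}^{228} (n − i)/n = (0 + 1 + … + 227)/228 = 228(228 − 1)/(2·228) = (228 − 1)/2.
Hence E[X] = Σ_{i=1}^{228} (228 − i)/228 = 227/2 ≈ 113.50000.

E[X] = 227/2 = 113.50000.


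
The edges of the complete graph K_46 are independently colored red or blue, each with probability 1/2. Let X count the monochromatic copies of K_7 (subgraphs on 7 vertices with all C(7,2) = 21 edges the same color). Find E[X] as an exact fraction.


Let X = Σ_S X_S over the C(46, 7) = 53524680 subsets S of size 7, where X_S = 1 if the K_7 on S is monochromatic.
For a fixed S, the K_7 on S has C(7, 2) = 21 edges. P[all 21 edges red] = (1/2)^21, and likewise for blue, so P[monochromatic] = 2·(1/2)^21 = 2^{1 − 21} = 1/1048576.
Summing: E[X] = C(46, 7) · 2^{1 − 21} = 53524680 · 1/1048576 = 6690585/131072.
Numerically: E[X] ≈ 51.04511.

E[X] = C(46,7)·2^(1−C(7,2)) = 6690585/131072 ≈ 51.04511.


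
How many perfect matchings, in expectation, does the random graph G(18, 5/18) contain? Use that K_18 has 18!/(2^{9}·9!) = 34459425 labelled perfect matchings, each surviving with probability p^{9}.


K_18 has 18!/(2^{9}·9!) = 34459425 labelled perfect matchings.
For each such perfect matching H, let X_H = 1 if all 9 edges of H are present in G. Then P[X_H = 1] = p^{9} = (5/18)^{9} = 1953125/198359290368.
By linearity: E[X] = Σ_H E[X_H] = 34459425 · p^{9} = 34459425 · 1953125/198359290368 = 830908203125/2448880128.
Numerically: E[X] ≈ 339.

E[X] = 34459425 · (5/18)^{9} = 830908203125/2448880128 ≈ 339.


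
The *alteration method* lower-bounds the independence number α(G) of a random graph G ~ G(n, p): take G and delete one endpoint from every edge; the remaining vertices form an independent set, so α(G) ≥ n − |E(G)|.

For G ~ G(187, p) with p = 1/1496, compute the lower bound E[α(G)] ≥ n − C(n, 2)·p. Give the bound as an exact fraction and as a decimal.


E[|E(G)|] = C(187, 2)·p = 17391 · (1/1496) = 93/8.
E[α(G)] ≥ n − E[|E(G)|] = 187 − 93/8 = 1403/8.
Numerically: ≈ 175.375000.
(This is only a lower bound; the true E[α(G)] may be larger.)

E[α(G)] ≥ 1403/8 ≈ 175.375000.


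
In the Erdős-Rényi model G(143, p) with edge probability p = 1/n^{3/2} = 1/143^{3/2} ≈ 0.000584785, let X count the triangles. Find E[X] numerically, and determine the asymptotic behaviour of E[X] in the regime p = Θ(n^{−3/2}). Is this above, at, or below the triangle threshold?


Number of potential triangles: C(143, 3) = 477191.
Each occurs with probability p³ ≈ (0.000584785)³ ≈ 1.99980584e-10.
By linearity: E[X] = C(143, 3)·p³ ≈ 477191 · 1.99980584e-10 ≈ 0.000095.
Since α = 3/2 > 1, p = c/n^{3/2} = o(1/n) is below the triangle threshold p ~ 1/n. Asymptotically E[X] ~ (c³/6)·n^{3(1−α)} = (1³/6)·n^{-1.5} → 0, so by Markov's inequality G has no triangles w.h.p.

E[X] ≈ 0.000095; in regime p = Θ(1/n^{3/2}) E[X] tends to 0 (below the triangle threshold p ~ 1/n).


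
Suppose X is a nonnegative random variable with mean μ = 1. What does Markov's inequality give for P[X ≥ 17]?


μ = E[X] = 1, a = 17.
Markov: P[X ≥ 17] ≤ μ/a = (1)/17 = 1/17.
Numerically: ≈ 0.058824.
(Since a = 17 > μ = 1.000000, the bound 1/17 is < 1 and informative.)

P[X ≥ 17] ≤ 1/17 ≈ 0.058824.


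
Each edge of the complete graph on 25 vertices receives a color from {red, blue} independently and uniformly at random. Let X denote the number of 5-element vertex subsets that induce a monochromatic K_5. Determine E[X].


Let X = Σ_S X_S over the C(25, 5) = 53130 subsets S of size 5, where X_S = 1 if the K_5 on S is monochromatic.
For a fixed S, the K_5 on S has C(5, 2) = 10 edges. P[all 10 edges red] = (1/2)^10, and likewise for blue, so P[monochromatic] = 2·(1/2)^10 = 2^{1 − 10} = 1/512.
By linearity of expectation: E[X] = C(25, 5) · 2^{1 − 10} = 53130 · 1/512 = 26565/256.
Numerically: E[X] ≈ 103.7695.

E[X] = C(25,5)·2^(1−C(5,2)) = 26565/256 ≈ 103.7695.


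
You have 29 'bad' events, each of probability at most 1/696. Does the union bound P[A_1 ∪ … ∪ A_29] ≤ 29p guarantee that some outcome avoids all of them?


Union bound: P[∪_{i=1}^{29} A_i] ≤ Σ_i P[A_i] ≤ 29·p = 29·(1/696) = 1/24.
Numerically: 1/24 ≈ 0.041667.
Is 1/24 < 1? YES.
Since P[∪ A_i] ≤ 1/24 < 1, the complement has P[∩ A_i^c] ≥ 1 − 1/24 = 23/24 > 0, so some outcome avoids every A_i.

29·p = 1/24 ≈ 0.041667; existence CERTIFIED by the union bound.


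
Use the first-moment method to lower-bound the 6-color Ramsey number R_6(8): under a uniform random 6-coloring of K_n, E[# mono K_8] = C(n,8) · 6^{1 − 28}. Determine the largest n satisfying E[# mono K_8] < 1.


We need C(n, 8) · 6^{1 − 28} < 1, i.e. C(n, 8) < 6^{28 − 1} = 1023490369077469249536.
Check values of n near the boundary:
  n = 1590: C(1590, 8) = 995397314198933813310; 995397314198933813310 < 1023490369077469249536? YES
  n = 1591: C(1591, 8) = 1000427749141189953870; 1000427749141189953870 < 1023490369077469249536? YES
  n = 1592: C(1592, 8) = 1005480414540892933435; 1005480414540892933435 < 1023490369077469249536? YES
  n = 1593: C(1593, 8) = 1010555394551193970323; 1010555394551193970323 < 1023490369077469249536? YES
  n = 1594: C(1594, 8) = 1015652773590544255167; 1015652773590544255167 < 1023490369077469249536? YES
  n = 1595: C(1595, 8) = 1020772636343363633895; 1020772636343363633895 < 1023490369077469249536? YES
  n = 1596: C(1596, 8) = 1025915067760710553965; 1025915067760710553965 < 1023490369077469249536? NO
  n = 1597: C(1597, 8) = 1031080153060953275445; 1031080153060953275445 < 1023490369077469249536? NO
  n = 1598: C(1598, 8) = 1036267977730442348529; 1036267977730442348529 < 1023490369077469249536? NO
The largest n with C(n, 8) < 1023490369077469249536 is n = 1595 (where E[X] = 113419181815929292655/113721152119718805504 ≈ 0.9973446). Hence R_6(8) > 1595, i.e. R_6(8) ≥ 1596.

Largest n = 1595; hence R_6(8) > 1595.


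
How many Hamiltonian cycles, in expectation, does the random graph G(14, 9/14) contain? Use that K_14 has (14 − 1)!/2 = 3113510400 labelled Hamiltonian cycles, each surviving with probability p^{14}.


K_14 has (14 − 1)!/2 = 3113510400 labelled Hamiltonian cycles.
For each such Hamiltonian cycle H, let X_H = 1 if all 14 edges of H are present in G. Then P[X_H = 1] = p^{14} = (9/14)^{14} = 22876792454961/11112006825558016.
By linearity: E[X] = Σ_H E[X_H] = 3113510400 · p^{14} = 3113510400 · 22876792454961/11112006825558016 = 19873641525435994725/3100448333024.
Numerically: E[X] ≈ 6.40993e+06.

E[X] = 3113510400 · (9/14)^{14} = 19873641525435994725/3100448333024 ≈ 6.40993e+06.


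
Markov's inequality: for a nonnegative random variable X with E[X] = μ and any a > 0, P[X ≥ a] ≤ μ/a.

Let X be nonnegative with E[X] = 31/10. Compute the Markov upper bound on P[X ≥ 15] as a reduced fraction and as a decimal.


μ = E[X] = 31/10, a = 15.
Markov: P[X ≥ 15] ≤ μ/a = (31/10)/15 = 31/150.
Numerically: ≈ 0.207.
(Since a = 15 > μ = 3.100, the bound 31/150 is < 1 and informative.)

P[X ≥ 15] ≤ 31/150 ≈ 0.207.


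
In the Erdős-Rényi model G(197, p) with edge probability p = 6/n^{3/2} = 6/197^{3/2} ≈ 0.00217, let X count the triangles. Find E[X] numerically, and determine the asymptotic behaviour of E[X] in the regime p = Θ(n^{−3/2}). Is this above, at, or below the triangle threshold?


Number of potential triangles: C(197, 3) = 1254890.
Each occurs with probability p³ ≈ (0.00217)³ ≈ 1.021776e-08.
By linearity: E[X] = C(197, 3)·p³ ≈ 1254890 · 1.021776e-08 ≈ 0.0128.
Since α = 3/2 > 1, p = c/n^{3/2} = o(1/n) is below the triangle threshold p ~ 1/n. Asymptotically E[X] ~ (c³/6)·n^{3(1−α)} = (6³/6)·n^{-1.5} → 0, so by Markov's inequality G has no triangles w.h.p.

E[X] ≈ 0.0128; in regime p = Θ(1/n^{3/2}) E[X] tends to 0 (below the triangle threshold p ~ 1/n).


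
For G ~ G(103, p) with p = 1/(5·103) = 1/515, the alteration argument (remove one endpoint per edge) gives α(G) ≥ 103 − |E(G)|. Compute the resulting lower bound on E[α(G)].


E[|E(G)|] = C(103, 2)·p = 5253 · (1/515) = 51/5.
E[α(G)] ≥ n − E[|E(G)|] = 103 − 51/5 = 464/5.
Numerically: ≈ 92.8000.
(This is only a lower bound; the true E[α(G)] may be larger.)

E[α(G)] ≥ 464/5 ≈ 92.8000.


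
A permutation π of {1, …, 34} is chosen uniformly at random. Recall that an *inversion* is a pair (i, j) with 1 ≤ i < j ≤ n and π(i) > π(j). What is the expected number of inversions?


Write X = Σ X_I over the C(34, 2) = 561 pairs i < j, with X_I the indicator of one inversion.
There are 561 indicators.
For each fixed pair i < j, the values π(i) and π(j) are two distinct elements of {1, …, 34} in uniformly random order; by symmetry P[π(i) > π(j)] = 1/2.
By linearity: E[X] = 561 · (1/2) = C(34, 2) · (1/2) = 561/2 = 561/2 ≈ 280.500000.

E[X] = 561/2 = 280.500000.


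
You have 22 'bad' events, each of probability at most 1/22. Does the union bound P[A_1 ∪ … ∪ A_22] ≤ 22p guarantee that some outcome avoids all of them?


Union bound: P[∪_{i=1}^{22} A_i] ≤ Σ_i P[A_i] ≤ 22·p = 22·(1/22) = 1.
Numerically: 1 ≈ 1.000.
Is 1 < 1? NO.
Since the bound 1 is ≥ 1, the union bound is uninformative here; it does NOT by itself certify existence.

22·p = 1 ≈ 1.000; existence NOT certified by the union bound.


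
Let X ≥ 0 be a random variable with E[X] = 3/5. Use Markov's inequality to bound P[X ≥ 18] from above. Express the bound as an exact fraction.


μ = E[X] = 3/5, a = 18.
Markov: P[X ≥ 18] ≤ μ/a = (3/5)/18 = 1/30.
Numerically: ≈ 0.0333.
(Since a = 18 > μ = 0.6000, the bound 1/30 is < 1 and informative.)

P[X ≥ 18] ≤ 1/30 ≈ 0.0333.


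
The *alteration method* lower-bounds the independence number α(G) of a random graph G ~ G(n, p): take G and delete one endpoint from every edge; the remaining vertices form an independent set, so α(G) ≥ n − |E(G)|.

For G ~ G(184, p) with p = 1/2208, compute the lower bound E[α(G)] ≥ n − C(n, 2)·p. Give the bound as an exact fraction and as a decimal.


E[|E(G)|] = C(184, 2)·p = 16836 · (1/2208) = 61/8.
E[α(G)] ≥ n − E[|E(G)|] = 184 − 61/8 = 1411/8.
Numerically: ≈ 176.37500.
(This is only a lower bound; the true E[α(G)] may be larger.)

E[α(G)] ≥ 1411/8 ≈ 176.37500.


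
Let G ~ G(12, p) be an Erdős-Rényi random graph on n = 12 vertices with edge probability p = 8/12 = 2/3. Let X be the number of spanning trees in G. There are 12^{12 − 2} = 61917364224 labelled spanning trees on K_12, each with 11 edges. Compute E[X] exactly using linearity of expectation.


K_12 has 12^{12 − 2} = 61917364224 labelled spanning trees.
For each such spanning tree H, let X_H = 1 if all 11 edges of H are present in G. Then P[X_H = 1] = p^{11} = (2/3)^{11} = 2048/177147.
By linearity of expectation: E[X] = Σ_H E[X_H] = 61917364224 · p^{11} = 61917364224 · 2048/177147 = 2147483648/3.
Numerically: E[X] ≈ 7.158e+08.

E[X] = 61917364224 · (2/3)^{11} = 2147483648/3 ≈ 7.158e+08.


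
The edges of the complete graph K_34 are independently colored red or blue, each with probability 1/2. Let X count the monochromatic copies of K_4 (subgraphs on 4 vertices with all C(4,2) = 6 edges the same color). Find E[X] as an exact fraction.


Let X = Σ_S X_S over the C(34, 4) = 46376 subsets S of size 4, where X_S = 1 if the K_4 on S is monochromatic.
For a fixed S, the K_4 on S has C(4, 2) = 6 edges. P[all 6 edges red] = (1/2)^6, and likewise for blue, so P[monochromatic] = 2·(1/2)^6 = 2^{1 − 6} = 1/32.
By linearity of expectation: E[X] = C(34, 4) · 2^{1 − 6} = 46376 · 1/32 = 5797/4.
Numerically: E[X] ≈ 1449.250000.

E[X] = C(34,4)·2^(1−C(4,2)) = 5797/4 ≈ 1449.250000.


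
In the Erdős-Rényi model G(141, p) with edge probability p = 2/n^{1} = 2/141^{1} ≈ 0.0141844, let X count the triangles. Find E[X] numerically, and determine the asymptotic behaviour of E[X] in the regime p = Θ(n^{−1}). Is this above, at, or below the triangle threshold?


Number of potential triangles: C(141, 3) = 457310.
Each occurs with probability p³ ≈ (0.0141844)³ ≈ 2.85385990e-06.
By linearity: E[X] = C(141, 3)·p³ ≈ 457310 · 2.85385990e-06 ≈ 1.305099.
Here α = 1, so p = 2/n is exactly at the triangle threshold p ~ 1/n. Asymptotically E[X] → c³/6 = 2³/6 = 4/3 ≈ 1.333333, a bounded constant. In this regime the triangle count is asymptotically Poisson(c³/6).

E[X] ≈ 1.305099; in regime p = Θ(1/n^{1}) E[X] stays bounded (at the triangle threshold p ~ 1/n).


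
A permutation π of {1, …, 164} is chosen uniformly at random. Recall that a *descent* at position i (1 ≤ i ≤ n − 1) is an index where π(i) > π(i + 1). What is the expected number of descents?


Write X = Σ X_I over i = 1, …, 163, with X_I the indicator of one descent.
There are 163 indicators.
For each fixed i, the pair (π(i), π(i+1)) is a uniformly random ordered pair of distinct values from {1, …, 164}; by symmetry P[π(i) > π(i+1)] = 1/2.
By linearity: E[X] = 163 · (1/2) = (164 − 1) · (1/2) = 163/2 ≈ 81.500.

E[X] = 163/2 = 81.500.


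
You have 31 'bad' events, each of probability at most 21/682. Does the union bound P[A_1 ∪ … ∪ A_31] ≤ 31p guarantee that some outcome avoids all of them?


Union bound: P[∪_{i=1}^{31} A_i] ≤ Σ_i P[A_i] ≤ 31·p = 31·(21/682) = 21/22.
Numerically: 21/22 ≈ 0.955.
Is 21/22 < 1? YES.
Since P[∪ A_i] ≤ 21/22 < 1, the complement has P[∩ A_i^c] ≥ 1 − 21/22 = 1/22 > 0, so some outcome avoids every A_i.

31·p = 21/22 ≈ 0.955; existence CERTIFIED by the union bound.


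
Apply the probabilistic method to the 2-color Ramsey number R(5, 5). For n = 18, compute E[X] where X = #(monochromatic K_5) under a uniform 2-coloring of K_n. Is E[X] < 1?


E[X] = C(18, 5) · 2^{1 − 10} = 8568 · 2^{−9} = 8568/512.
As a reduced fraction: E[X] = 1071/64 ≈ 16.7344.
Is E[X] < 1? NO.
Since E[X] ≥ 1, the first-moment bound is inconclusive at n = 18; it does NOT by itself certify R(5, 5) > 18.

E[X] = 1071/64 ≈ 16.7344; E[X] ≥ 1; first-moment method inconclusive here.


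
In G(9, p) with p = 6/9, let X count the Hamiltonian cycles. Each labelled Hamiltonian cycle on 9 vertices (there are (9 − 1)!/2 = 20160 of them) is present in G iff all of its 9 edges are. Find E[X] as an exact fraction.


K_9 has (9 − 1)!/2 = 20160 labelled Hamiltonian cycles.
For each such Hamiltonian cycle H, let X_H = 1 if all 9 edges of H are present in G. Then P[X_H = 1] = p^{9} = (2/3)^{9} = 512/19683.
Summing the indicators: E[X] = Σ_H E[X_H] = 20160 · p^{9} = 20160 · 512/19683 = 1146880/2187.
Numerically: E[X] ≈ 524.408.

E[X] = 20160 · (2/3)^{9} = 1146880/2187 ≈ 524.408.


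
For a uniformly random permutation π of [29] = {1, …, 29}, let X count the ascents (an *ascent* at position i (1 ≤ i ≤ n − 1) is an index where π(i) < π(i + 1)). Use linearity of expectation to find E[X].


Write X = Σ X_I over i = 1, …, 28, with X_I the indicator of one ascent.
There are 28 indicators.
For each fixed i, the pair (π(i), π(i+1)) is a uniformly random ordered pair of distinct values from {1, …, 29}; by symmetry P[π(i) < π(i+1)] = 1/2.
By linearity: E[X] = 28 · (1/2) = (29 − 1) · (1/2) = 14 ≈ 14.00000.

E[X] = 14 = 14.00000.


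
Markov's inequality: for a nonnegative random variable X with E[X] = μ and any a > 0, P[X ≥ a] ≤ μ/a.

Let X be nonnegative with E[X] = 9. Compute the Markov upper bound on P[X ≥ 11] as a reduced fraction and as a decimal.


μ = E[X] = 9, a = 11.
Markov: P[X ≥ 11] ≤ μ/a = (9)/11 = 9/11.
Numerically: ≈ 0.81818.
(Since a = 11 > μ = 9.00000, the bound 9/11 is < 1 and informative.)

P[X ≥ 11] ≤ 9/11 ≈ 0.81818.


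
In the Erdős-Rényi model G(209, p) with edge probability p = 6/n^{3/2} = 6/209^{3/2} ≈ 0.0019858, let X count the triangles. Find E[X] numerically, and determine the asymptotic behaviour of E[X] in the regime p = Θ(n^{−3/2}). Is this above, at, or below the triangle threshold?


Number of potential triangles: C(209, 3) = 1499784.
Each occurs with probability p³ ≈ (0.0019858)³ ≈ 7.8306076e-09.
By linearity: E[X] = C(209, 3)·p³ ≈ 1499784 · 7.8306076e-09 ≈ 0.01174.
Since α = 3/2 > 1, p = c/n^{3/2} = o(1/n) is below the triangle threshold p ~ 1/n. Asymptotically E[X] ~ (c³/6)·n^{3(1−α)} = (6³/6)·n^{-1.5} → 0, so by Markov's inequality G has no triangles w.h.p.

E[X] ≈ 0.01174; in regime p = Θ(1/n^{3/2}) E[X] tends to 0 (below the triangle threshold p ~ 1/n).
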